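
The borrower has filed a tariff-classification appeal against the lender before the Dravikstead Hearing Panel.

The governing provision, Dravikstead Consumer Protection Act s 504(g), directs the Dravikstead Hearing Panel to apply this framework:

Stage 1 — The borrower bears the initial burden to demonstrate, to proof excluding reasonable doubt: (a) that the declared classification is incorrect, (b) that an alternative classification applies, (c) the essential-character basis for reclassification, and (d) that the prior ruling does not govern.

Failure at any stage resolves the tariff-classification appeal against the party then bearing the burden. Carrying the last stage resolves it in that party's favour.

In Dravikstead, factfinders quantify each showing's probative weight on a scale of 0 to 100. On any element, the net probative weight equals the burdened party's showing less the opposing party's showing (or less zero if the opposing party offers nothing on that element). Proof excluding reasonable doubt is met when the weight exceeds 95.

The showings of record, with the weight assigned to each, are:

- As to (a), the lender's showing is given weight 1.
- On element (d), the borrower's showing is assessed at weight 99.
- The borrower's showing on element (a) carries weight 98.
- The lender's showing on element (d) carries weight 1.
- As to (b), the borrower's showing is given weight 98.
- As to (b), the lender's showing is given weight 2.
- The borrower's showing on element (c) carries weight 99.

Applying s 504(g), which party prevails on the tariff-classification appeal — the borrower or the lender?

Stage 1 — burden on borrower; standard: proof excluding reasonable doubt (weight exceeds 95).
    (a): 98 − 1 = 97 > 95 [met]
    (b): 98 − 2 = 96 > 95 [met]
    (c): 99 > 95 [met]
    (d): 99 − 1 = 98 > 95 [met]
  All elements met at the final stage.
Every stage carried; the borrower prevails.

borrower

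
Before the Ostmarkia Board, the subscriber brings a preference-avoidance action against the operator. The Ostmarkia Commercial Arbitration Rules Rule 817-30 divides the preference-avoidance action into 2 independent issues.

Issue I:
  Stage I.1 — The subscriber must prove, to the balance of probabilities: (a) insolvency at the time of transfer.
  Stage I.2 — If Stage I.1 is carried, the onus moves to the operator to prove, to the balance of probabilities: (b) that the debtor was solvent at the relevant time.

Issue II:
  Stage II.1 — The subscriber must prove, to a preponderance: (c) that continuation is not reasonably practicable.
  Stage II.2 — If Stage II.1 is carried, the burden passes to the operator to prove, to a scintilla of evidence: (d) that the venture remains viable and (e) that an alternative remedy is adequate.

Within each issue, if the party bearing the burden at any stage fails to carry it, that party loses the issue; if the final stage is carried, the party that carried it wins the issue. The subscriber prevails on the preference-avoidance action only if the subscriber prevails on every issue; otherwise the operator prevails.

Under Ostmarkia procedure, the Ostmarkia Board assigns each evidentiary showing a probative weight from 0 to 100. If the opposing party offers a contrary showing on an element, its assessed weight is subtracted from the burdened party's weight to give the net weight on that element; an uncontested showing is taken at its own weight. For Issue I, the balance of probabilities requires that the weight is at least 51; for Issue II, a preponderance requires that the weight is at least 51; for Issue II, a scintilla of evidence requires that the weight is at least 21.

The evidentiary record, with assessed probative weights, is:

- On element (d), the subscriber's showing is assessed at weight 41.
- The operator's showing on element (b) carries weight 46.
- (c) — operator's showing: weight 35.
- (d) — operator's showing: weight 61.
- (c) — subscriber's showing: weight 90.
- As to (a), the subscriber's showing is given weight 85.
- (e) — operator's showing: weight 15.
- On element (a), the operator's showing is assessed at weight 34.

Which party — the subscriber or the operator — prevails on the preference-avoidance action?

— Issue I —
Stage I.1 — burden on subscriber; standard: the balance of probabilities (weight is at least 51).
    (a): 85 − 34 = 51 ≥ 51 [met]
  Stage I.1 is satisfied; the onus moves to the operator.
Stage I.2 — burden on operator; standard: the balance of probabilities (weight is at least 51).
    (b): 46 < 51 [not met]
  Stage I.2 not carried; the operator fails its burden.
So the subscriber prevails on this issue.
— Issue II —
At Stage II.1 the subscriber must meet a preponderance (weight is at least 51): on (c) the weight is 90 less the opposing 35 gives net 55, which does reach 51, so (c) meets the standard.
  All elements met. The burden passes to the operator.
At Stage II.2 the operator must meet a scintilla of evidence (weight is at least 21): on (d) the weight is 61 less the opposing 41 gives net 20, < 21, so (d) does not meet the standard; on (e) the weight is 15, which does not reach 21, so (e) does not meet the standard.
  Not every element is met, so the operator fails to carry Stage II.2.
The subscriber prevails on this issue.
Per-issue: Issue I → subscriber; Issue II → subscriber. The subscriber must prevail on every issue; overall, the subscriber prevails.

subscriber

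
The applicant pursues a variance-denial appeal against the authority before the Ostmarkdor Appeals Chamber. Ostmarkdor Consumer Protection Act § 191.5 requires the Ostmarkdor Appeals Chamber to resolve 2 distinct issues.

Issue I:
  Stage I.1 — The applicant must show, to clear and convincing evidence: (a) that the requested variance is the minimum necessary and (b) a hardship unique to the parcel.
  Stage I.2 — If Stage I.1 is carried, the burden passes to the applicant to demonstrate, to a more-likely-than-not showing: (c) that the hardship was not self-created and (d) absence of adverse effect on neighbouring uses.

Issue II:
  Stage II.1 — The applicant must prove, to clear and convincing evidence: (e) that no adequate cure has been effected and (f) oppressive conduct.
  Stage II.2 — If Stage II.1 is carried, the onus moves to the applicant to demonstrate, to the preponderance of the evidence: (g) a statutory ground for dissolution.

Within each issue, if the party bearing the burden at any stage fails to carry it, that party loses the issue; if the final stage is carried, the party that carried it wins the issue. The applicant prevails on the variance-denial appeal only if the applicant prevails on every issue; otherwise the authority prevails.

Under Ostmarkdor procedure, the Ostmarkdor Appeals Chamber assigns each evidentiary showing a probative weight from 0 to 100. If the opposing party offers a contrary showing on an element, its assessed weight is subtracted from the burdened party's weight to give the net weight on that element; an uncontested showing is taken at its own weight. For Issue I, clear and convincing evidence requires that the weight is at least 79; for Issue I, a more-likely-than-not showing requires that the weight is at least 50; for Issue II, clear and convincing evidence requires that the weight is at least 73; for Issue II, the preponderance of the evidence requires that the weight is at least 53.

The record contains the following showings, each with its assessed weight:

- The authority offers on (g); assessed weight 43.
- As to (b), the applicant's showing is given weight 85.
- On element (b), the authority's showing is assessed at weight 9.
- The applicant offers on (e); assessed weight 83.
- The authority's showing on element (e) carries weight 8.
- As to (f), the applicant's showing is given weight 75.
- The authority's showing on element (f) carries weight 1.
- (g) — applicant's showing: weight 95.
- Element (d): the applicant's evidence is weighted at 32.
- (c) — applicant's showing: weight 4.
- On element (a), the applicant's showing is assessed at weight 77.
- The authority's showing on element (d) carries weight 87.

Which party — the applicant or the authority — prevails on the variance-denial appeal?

— Issue I —
Stage I.1 (applicant, clear and convincing evidence, weight is at least 79): (a) 77 < 79 — fails; (b) net 85−9=76 < 79 — fails.
  The applicant does not carry Stage I.1.
The authority prevails on this issue.
— Issue II —
At Stage II.1 the applicant must meet clear and convincing evidence (weight is at least 73): on (e) the weight is 83 less the opposing 8 gives net 75, which does reach 73, so (e) meets the standard; on (f) the weight is 75 less the opposing 1 gives net 74, ≥ 73, so (f) meets the standard.
  Stage II.1 carried; the burden remains with the applicant.
At Stage II.2 the applicant must meet the preponderance of the evidence (weight is at least 53): on (g) the weight is 95 less the opposing 43 gives net 52, which does not reach 53, so (g) does not meet the standard.
  Stage II.2 not carried; the applicant fails its burden.
So the authority prevails on this issue.
Per-issue: Issue I → authority; Issue II → authority. The applicant must prevail on every issue; overall, the authority prevails.

authority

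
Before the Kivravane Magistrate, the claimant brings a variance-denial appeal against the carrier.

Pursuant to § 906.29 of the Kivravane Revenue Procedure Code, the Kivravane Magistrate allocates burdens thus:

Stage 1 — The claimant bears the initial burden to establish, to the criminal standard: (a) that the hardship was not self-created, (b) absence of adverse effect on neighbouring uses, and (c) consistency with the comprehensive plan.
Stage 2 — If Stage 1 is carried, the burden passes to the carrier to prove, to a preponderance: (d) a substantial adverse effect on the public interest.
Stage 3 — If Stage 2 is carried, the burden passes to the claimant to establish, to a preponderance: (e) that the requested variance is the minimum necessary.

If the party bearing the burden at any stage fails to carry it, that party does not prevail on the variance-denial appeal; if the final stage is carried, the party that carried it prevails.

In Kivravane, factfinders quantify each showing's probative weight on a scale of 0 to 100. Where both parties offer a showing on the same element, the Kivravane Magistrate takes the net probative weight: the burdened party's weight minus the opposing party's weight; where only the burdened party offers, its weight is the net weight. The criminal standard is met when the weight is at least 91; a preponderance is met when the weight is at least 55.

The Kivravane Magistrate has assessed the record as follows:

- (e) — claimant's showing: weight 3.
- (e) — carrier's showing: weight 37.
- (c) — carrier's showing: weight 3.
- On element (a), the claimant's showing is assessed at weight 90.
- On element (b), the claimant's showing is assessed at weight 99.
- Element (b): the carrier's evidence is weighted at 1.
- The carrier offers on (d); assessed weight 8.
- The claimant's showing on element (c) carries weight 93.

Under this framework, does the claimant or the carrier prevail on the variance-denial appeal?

Stage 1 — burden on claimant; standard: the criminal standard (weight is at least 91).
    (a): 90 < 91 [not met]
    (b): 99 − 1 = 98 ≥ 91 [met]
    (c): 93 − 3 = 90 < 91 [not met]
  Stage 1 not carried; the claimant fails its burden.
The analysis ends at Stage 1; the carrier prevails.

carrier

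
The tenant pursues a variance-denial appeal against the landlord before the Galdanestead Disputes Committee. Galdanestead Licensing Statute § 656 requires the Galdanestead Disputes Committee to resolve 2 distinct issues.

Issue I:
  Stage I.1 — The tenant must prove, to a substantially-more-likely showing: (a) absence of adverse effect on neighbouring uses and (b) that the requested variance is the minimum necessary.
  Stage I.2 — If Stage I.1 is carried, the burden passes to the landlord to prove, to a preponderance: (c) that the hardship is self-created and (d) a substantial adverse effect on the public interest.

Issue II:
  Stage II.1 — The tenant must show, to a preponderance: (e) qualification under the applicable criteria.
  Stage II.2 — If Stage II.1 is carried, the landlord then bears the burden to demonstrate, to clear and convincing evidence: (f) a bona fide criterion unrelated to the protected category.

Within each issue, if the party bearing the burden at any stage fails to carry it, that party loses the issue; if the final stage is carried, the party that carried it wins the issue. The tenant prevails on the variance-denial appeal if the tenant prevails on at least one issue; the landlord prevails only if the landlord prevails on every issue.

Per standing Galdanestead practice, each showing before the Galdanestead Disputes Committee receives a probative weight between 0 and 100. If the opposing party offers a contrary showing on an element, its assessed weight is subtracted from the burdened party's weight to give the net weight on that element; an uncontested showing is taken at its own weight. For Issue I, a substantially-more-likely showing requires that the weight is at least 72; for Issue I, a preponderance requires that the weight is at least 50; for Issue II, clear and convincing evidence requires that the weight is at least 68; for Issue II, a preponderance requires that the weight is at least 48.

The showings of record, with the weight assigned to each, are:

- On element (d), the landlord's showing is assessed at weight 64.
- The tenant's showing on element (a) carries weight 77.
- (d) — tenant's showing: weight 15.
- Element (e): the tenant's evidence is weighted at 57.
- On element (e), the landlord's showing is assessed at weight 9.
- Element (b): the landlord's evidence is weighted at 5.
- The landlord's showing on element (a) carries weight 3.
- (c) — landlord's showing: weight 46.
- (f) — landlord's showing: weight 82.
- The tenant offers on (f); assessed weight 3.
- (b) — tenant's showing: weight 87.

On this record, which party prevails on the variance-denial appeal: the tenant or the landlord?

— Issue I —
Stage I.1 — burden on tenant; standard: a substantially-more-likely showing (weight is at least 72).
    (a): 77 − 3 = 74 ≥ 72 [met]
    (b): 87 − 5 = 82 ≥ 72 [met]
  All elements met. The burden passes to the landlord.
Stage I.2 — burden on landlord; standard: a preponderance (weight is at least 50).
    (c): 46 < 50 [not met]
    (d): 64 − 15 = 49 < 50 [not met]
  Stage I.2 not carried; the landlord fails its burden.
The tenant prevails on this issue.
— Issue II —
At Stage II.1 the tenant must meet a preponderance (weight is at least 48): on (e) the weight is 57 less the opposing 9 gives net 48, ≥ 48, so (e) meets the standard.
  The tenant carries Stage II.1; the landlord now bears the burden.
At Stage II.2 the landlord must meet clear and convincing evidence (weight is at least 68): on (f) the weight is 82 less the opposing 3 gives net 79, which does reach 68, so (f) meets the standard.
  All elements met at the final stage.
With every stage satisfied, the landlord prevails on this issue.
Per-issue: Issue I → tenant; Issue II → landlord. The tenant must prevail on at least one issue; overall, the tenant prevails.

tenant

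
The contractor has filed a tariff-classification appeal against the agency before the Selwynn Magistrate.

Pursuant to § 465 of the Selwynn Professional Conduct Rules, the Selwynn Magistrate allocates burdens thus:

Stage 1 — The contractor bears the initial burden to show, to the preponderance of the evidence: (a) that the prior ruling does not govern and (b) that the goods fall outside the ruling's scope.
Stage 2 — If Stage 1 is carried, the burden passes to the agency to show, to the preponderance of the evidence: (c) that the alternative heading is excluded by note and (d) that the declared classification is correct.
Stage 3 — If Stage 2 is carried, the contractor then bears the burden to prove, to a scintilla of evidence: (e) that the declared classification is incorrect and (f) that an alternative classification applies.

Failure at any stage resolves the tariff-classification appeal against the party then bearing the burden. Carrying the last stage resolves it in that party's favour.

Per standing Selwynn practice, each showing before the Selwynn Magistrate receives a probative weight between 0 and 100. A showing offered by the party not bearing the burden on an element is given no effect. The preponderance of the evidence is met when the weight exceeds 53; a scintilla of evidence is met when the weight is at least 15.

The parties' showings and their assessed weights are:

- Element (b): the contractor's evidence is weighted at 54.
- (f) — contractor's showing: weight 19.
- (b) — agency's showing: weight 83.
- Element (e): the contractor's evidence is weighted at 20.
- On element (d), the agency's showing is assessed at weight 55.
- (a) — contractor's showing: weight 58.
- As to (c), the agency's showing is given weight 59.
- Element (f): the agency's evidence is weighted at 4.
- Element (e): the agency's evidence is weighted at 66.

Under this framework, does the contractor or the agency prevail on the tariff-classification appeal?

Stage 1 — burden on contractor; standard: the preponderance of the evidence (weight exceeds 53).
    (a): 58 > 53 [met]
    (b): 54 (agency's 83 disregarded) > 53 [met]
  The contractor carries Stage 1; the agency now bears the burden.
Stage 2 — burden on agency; standard: the preponderance of the evidence (weight exceeds 53).
    (c): 59 > 53 [met]
    (d): 55 > 53 [met]
  Stage 2 is satisfied; the onus moves to the contractor.
Stage 3 — burden on contractor; standard: a scintilla of evidence (weight is at least 15).
    (e): 20 (agency's 66 disregarded) ≥ 15 [met]
    (f): 19 (agency's 4 disregarded) ≥ 15 [met]
  Stage 3 carried; the final stage is satisfied.
All stages carried — the contractor prevails.

contractor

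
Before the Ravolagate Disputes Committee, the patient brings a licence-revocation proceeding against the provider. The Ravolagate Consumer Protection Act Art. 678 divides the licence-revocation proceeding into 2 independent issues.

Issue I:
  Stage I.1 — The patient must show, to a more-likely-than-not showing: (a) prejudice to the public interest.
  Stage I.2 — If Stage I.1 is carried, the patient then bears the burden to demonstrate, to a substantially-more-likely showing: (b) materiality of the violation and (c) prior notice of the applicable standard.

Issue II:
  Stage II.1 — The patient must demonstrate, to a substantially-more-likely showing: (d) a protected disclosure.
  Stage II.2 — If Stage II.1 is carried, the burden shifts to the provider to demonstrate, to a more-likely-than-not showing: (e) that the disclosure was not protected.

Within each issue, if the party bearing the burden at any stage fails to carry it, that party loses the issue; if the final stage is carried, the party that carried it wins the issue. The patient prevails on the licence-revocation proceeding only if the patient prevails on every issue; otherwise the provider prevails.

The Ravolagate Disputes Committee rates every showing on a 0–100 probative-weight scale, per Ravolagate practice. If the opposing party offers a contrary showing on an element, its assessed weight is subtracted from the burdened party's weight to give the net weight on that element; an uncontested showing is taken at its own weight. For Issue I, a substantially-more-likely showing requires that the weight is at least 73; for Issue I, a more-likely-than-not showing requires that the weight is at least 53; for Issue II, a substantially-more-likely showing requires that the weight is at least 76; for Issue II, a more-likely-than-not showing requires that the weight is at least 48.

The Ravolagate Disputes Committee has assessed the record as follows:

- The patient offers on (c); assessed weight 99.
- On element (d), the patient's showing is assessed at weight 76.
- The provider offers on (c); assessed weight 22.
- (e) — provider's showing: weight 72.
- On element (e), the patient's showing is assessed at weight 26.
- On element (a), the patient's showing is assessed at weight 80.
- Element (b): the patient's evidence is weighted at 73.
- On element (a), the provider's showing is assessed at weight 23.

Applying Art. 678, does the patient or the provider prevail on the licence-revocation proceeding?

patient

— Issue I —
At Stage I.1 the patient must meet a more-likely-than-not showing (weight is at least 53): on (a) the weight is 80 less the opposing 23 gives net 57, ≥ 53, so (a) meets the standard.
  Stage I.1 carried; the burden remains with the patient.
At Stage I.2 the patient must meet a substantially-more-likely showing (weight is at least 73): on (b) the weight is 73, which does reach 73, so (b) meets the standard; on (c) the weight is 99 less the opposing 22 gives net 77, which does reach 73, so (c) meets the standard.
  Stage I.2 carried; the final stage is satisfied.
All stages carried — the patient prevails on this issue.
— Issue II —
At Stage II.1 the patient must meet a substantially-more-likely showing (weight is at least 76): on (d) the weight is 76, ≥ 76, so (d) meets the standard.
  All elements met. The burden passes to the provider.
At Stage II.2 the provider must meet a more-likely-than-not showing (weight is at least 48): on (e) the weight is 72 less the opposing 26 gives net 46, which does not reach 48, so (e) does not meet the standard.
  The provider does not carry Stage II.2.
So the patient prevails on this issue.
Per-issue: Issue I → patient; Issue II → patient. The patient must prevail on every issue; overall, the patient prevails.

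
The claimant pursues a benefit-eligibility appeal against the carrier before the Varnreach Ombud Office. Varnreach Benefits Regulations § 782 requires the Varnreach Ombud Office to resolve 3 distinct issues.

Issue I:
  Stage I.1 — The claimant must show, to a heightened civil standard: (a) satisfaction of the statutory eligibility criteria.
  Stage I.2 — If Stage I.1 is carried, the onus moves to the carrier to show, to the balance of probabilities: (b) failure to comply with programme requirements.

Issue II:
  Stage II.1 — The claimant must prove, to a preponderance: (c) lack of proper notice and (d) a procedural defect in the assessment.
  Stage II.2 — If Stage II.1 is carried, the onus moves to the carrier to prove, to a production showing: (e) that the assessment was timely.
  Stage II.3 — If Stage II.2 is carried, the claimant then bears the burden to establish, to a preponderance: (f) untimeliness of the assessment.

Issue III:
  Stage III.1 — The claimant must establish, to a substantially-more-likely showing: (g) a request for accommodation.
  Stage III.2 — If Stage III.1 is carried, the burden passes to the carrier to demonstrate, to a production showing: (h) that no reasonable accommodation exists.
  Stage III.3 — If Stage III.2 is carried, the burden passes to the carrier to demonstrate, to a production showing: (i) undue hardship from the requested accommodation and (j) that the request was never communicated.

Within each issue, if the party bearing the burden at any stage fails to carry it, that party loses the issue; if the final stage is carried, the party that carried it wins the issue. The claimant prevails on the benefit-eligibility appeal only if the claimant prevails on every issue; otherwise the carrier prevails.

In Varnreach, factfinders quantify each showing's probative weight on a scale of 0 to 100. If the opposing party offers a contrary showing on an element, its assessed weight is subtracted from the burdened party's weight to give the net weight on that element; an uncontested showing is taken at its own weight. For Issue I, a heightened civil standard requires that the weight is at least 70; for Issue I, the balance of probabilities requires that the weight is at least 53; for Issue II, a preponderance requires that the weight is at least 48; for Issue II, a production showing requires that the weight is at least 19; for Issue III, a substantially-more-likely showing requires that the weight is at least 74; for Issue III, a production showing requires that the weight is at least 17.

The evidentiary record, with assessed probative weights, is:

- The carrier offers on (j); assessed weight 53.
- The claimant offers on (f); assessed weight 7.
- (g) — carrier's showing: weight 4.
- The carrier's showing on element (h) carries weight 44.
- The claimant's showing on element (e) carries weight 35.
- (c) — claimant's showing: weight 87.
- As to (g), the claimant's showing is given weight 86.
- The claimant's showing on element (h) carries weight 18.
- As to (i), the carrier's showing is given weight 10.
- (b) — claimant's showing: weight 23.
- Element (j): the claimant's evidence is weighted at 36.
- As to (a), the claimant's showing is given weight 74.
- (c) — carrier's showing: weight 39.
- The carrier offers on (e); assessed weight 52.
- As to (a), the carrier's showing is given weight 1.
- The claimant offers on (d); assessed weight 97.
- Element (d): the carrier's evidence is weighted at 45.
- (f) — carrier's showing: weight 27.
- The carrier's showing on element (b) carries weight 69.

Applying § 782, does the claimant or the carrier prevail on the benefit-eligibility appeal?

— Issue I —
Stage I.1 — burden on claimant; standard: a heightened civil standard (weight is at least 70).
    (a): 74 − 1 = 73 ≥ 70 [met]
  The claimant carries Stage I.1; the carrier now bears the burden.
Stage I.2 — burden on carrier; standard: the balance of probabilities (weight is at least 53).
    (b): 69 − 23 = 46 < 53 [not met]
  Not every element is met, so the carrier fails to carry Stage I.2.
The claimant prevails on this issue.
— Issue II —
Stage II.1 — burden on claimant; standard: a preponderance (weight is at least 48).
    (c): 87 − 39 = 48 ≥ 48 [met]
    (d): 97 − 45 = 52 ≥ 48 [met]
  All elements met. The burden passes to the carrier.
Stage II.2 — burden on carrier; standard: a production showing (weight is at least 19).
    (e): 52 − 35 = 17 < 19 [not met]
  The carrier does not carry Stage II.2.
The analysis ends at Stage II.2; the claimant prevails on this issue.
— Issue III —
At Stage III.1 the claimant must meet a substantially-more-likely showing (weight is at least 74): on (g) the weight is 86 less the opposing 4 gives net 82, which does reach 74, so (g) meets the standard.
  Stage III.1 is satisfied; the onus moves to the carrier.
At Stage III.2 the carrier must meet a production showing (weight is at least 17): on (h) the weight is 44 less the opposing 18 gives net 26, ≥ 17, so (h) meets the standard.
  All elements met. The carrier retains the burden for Stage III.3.
At Stage III.3 the carrier must meet a production showing (weight is at least 17): on (i) the weight is 10, < 17, so (i) does not meet the standard; on (j) the weight is 53 less the opposing 36 gives net 17, ≥ 17, so (j) meets the standard.
  Stage III.3 not carried; the carrier fails its burden.
So the claimant prevails on this issue.
Per-issue: Issue I → claimant; Issue II → claimant; Issue III → claimant. The claimant must prevail on every issue; overall, the claimant prevails.

claimant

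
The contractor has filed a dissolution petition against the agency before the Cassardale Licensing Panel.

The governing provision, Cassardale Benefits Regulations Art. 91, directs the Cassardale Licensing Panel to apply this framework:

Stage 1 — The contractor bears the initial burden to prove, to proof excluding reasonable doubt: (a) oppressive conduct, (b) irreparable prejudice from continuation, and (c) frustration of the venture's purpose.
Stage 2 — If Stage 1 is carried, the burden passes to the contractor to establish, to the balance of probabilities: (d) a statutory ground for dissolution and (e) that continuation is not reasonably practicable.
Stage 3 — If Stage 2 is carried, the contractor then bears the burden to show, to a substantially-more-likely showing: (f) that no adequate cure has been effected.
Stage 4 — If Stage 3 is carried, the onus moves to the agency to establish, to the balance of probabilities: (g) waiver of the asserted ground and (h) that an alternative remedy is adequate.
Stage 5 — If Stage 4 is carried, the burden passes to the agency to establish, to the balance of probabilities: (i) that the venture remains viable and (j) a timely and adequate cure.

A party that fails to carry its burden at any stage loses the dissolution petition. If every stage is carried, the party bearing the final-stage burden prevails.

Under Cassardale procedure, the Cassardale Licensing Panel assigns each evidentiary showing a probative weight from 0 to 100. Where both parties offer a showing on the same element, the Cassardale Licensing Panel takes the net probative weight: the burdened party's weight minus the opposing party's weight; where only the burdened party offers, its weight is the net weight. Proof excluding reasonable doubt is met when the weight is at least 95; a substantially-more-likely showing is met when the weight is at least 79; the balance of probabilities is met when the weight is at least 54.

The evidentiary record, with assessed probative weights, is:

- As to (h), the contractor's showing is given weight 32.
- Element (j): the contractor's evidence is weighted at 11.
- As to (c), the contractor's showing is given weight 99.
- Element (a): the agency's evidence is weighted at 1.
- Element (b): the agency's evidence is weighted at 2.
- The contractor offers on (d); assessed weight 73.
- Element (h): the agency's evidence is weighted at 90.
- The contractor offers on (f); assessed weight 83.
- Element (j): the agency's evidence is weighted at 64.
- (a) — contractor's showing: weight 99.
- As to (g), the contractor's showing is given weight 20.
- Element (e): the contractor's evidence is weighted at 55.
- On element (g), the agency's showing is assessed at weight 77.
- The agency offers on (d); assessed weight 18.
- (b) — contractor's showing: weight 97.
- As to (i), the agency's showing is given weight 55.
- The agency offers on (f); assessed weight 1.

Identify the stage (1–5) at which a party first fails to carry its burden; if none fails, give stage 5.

At Stage 1 the contractor must meet proof excluding reasonable doubt (weight is at least 95): on (a) the weight is 99 less the opposing 1 gives net 98, which does reach 95, so (a) meets the standard; on (b) the weight is 97 less the opposing 2 gives net 95, which does reach 95, so (b) meets the standard; on (c) the weight is 99, which does reach 95, so (c) meets the standard.
  Stage 1 is satisfied; the contractor continues to bear the burden.
At Stage 2 the contractor must meet the balance of probabilities (weight is at least 54): on (d) the weight is 73 less the opposing 18 gives net 55, which does reach 54, so (d) meets the standard; on (e) the weight is 55, ≥ 54, so (e) meets the standard.
  All elements met. The contractor retains the burden for Stage 3.
At Stage 3 the contractor must meet a substantially-more-likely showing (weight is at least 79): on (f) the weight is 83 less the opposing 1 gives net 82, which does reach 79, so (f) meets the standard.
  The contractor carries Stage 3; the agency now bears the burden.
At Stage 4 the agency must meet the balance of probabilities (weight is at least 54): on (g) the weight is 77 less the opposing 20 gives net 57, which does reach 54, so (g) meets the standard; on (h) the weight is 90 less the opposing 32 gives net 58, which does reach 54, so (h) meets the standard.
  All elements met. The agency retains the burden for Stage 5.
At Stage 5 the agency must meet the balance of probabilities (weight is at least 54): on (i) the weight is 55, ≥ 54, so (i) meets the standard; on (j) the weight is 64 less the opposing 11 gives net 53, which does not reach 54, so (j) does not meet the standard.
  Stage 5 not carried; the agency fails its burden.
The analysis ends at Stage 5; the contractor prevails.

stage 5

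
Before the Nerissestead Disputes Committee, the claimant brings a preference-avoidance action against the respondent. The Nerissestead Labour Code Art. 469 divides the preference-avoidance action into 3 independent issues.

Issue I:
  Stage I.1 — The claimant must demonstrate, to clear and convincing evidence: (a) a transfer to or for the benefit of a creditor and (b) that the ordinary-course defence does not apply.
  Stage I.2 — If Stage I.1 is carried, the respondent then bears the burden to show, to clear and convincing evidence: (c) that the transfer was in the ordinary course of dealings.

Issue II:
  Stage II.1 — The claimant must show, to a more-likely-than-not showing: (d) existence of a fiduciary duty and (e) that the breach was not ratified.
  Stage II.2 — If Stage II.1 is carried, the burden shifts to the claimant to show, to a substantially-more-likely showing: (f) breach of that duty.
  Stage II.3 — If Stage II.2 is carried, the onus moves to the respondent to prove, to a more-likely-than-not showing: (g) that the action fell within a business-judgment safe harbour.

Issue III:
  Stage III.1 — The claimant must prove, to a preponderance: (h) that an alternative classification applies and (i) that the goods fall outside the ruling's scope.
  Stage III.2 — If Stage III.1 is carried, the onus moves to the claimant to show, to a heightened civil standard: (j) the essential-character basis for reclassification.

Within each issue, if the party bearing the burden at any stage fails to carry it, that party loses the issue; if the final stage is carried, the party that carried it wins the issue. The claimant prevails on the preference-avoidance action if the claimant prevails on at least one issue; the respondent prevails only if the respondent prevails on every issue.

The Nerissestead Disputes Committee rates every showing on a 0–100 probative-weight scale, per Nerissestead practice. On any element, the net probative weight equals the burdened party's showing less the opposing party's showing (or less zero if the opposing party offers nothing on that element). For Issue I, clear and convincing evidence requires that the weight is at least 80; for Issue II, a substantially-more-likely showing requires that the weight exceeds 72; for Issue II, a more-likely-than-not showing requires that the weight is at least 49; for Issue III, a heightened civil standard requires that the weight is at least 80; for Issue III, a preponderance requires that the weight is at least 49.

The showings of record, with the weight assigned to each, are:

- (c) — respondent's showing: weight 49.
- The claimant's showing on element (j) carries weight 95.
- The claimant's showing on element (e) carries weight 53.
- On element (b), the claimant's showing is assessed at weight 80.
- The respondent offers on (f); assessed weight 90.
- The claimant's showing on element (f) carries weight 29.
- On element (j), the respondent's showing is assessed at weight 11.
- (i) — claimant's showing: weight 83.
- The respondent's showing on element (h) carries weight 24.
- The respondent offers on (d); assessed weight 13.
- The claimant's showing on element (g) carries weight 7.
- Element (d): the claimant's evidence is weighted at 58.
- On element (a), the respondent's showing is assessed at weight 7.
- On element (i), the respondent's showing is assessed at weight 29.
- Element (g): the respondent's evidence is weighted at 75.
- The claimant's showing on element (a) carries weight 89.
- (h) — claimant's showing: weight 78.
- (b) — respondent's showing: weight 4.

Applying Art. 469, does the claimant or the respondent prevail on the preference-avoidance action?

claimant

— Issue I —
Stage I.1 (claimant, clear and convincing evidence, weight is at least 80): (a) net 89−7=82 ≥ 80 — meets; (b) net 80−4=76 < 80 — fails.
  Not every element is met, so the claimant fails to carry Stage I.1.
So the respondent prevails on this issue.
— Issue II —
Stage II.1 — burden on claimant; standard: a more-likely-than-not showing (weight is at least 49).
    (d): 58 − 13 = 45 < 49 [not met]
    (e): 53 ≥ 49 [met]
  The claimant does not carry Stage II.1.
The analysis ends at Stage II.1; the respondent prevails on this issue.
— Issue III —
Stage III.1 (claimant, a preponderance, weight is at least 49): (h) net 78−24=54 ≥ 49 — meets; (i) net 83−29=54 ≥ 49 — meets.
  Stage III.1 carried; the burden remains with the claimant.
Stage III.2 (claimant, a heightened civil standard, weight is at least 80): (j) net 95−11=84 ≥ 80 — meets.
  All elements met at the final stage.
With every stage satisfied, the claimant prevails on this issue.
Per-issue: Issue I → respondent; Issue II → respondent; Issue III → claimant. The claimant must prevail on at least one issue; overall, the claimant prevails.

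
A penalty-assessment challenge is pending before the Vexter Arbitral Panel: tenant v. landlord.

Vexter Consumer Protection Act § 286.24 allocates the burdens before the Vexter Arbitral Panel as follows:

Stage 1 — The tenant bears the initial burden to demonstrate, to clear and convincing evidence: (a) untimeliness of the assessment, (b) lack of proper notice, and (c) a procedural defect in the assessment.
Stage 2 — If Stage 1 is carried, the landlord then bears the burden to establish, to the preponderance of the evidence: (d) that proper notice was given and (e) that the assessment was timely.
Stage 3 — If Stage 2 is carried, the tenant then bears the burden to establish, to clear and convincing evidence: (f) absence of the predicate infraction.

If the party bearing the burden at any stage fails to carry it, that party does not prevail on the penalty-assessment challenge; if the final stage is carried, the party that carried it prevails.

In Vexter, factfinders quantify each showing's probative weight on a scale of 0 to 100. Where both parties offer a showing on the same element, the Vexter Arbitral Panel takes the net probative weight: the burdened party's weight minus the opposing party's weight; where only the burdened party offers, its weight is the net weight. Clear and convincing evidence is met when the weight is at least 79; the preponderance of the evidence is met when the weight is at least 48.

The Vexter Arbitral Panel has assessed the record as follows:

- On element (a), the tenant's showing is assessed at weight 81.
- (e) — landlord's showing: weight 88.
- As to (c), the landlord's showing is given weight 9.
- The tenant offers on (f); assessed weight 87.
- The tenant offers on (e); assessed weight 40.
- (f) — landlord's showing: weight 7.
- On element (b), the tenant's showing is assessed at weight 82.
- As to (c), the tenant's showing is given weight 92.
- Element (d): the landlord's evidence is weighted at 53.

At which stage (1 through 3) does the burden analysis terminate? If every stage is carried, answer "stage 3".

Stage 1 (tenant, clear and convincing evidence, weight is at least 79): (a) 81 ≥ 79 — meets; (b) 82 ≥ 79 — meets; (c) net 92−9=83 ≥ 79 — meets.
  The tenant carries Stage 1; the landlord now bears the burden.
Stage 2 (landlord, the preponderance of the evidence, weight is at least 48): (d) 53 ≥ 48 — meets; (e) net 88−40=48 ≥ 48 — meets.
  Stage 2 carried; the burden shifts to the tenant.
Stage 3 (tenant, clear and convincing evidence, weight is at least 79): (f) net 87−7=80 ≥ 79 — meets.
  Stage 3 carried; the final stage is satisfied.
Every stage carried; the tenant prevails.

stage 3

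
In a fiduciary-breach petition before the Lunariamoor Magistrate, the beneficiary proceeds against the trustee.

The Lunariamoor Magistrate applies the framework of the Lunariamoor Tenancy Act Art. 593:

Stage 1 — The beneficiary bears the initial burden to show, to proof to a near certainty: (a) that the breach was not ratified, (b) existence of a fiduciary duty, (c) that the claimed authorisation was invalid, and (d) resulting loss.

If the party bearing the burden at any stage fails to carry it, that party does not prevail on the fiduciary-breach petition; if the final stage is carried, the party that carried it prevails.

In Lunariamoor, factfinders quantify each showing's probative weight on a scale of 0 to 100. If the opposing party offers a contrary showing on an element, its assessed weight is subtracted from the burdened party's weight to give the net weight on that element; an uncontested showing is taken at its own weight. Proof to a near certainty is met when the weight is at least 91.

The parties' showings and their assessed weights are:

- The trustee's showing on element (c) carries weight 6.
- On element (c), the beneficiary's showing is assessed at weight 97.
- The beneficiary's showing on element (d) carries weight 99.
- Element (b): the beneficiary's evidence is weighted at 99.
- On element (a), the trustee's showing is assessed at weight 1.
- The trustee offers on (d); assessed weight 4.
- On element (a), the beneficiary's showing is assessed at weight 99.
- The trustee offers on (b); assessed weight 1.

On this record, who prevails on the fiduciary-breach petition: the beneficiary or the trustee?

beneficiary

Stage 1 (beneficiary, proof to a near certainty, weight is at least 91): (a) net 99−1=98 ≥ 91 — meets; (b) net 99−1=98 ≥ 91 — meets; (c) net 97−6=91 ≥ 91 — meets; (d) net 99−4=95 ≥ 91 — meets.
  All elements met at the final stage.
With every stage satisfied, the beneficiary prevails.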